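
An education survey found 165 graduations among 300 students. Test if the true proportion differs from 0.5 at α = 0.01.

p̂ = 0.55, p₀ = 0.5. z = (p̂ - p₀)/√(p₀(1-p₀)/n) = 1.732. Critical: ±2.576. Fail to reject H₀.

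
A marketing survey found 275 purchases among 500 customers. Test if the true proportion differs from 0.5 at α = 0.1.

p̂ = 0.55, p₀ = 0.5. z = (p̂ - p₀)/√(p₀(1-p₀)/n) = 2.236. Critical: ±1.645. Reject H₀.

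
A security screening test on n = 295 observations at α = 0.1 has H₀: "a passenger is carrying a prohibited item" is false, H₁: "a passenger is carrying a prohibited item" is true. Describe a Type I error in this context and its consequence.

Type I error: rejecting H₀ when it is true — concluding that a passenger is carrying a prohibited item when in fact it is not. Consequence: detaining an innocent passenger — delay and inconvenience.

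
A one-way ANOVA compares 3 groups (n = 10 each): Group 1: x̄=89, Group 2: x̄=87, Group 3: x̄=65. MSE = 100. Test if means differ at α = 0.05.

Grand mean = 80.33. SS_between = 3546.67, MS_between = 1773.33. F = 17.733, F_crit ≈ 3.354. Reject H₀.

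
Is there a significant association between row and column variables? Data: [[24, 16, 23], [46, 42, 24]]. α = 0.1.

χ² = 5.285. df = 2, critical = 4.605. Reject H₀. Variables are dependent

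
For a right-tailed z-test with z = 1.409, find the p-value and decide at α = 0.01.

p = P(Z > 1.409) = 1 - Φ(1.409) ≈ 0.0794. Since p ≥ 0.01, fail to reject H₀ (not significant) at α = 0.01.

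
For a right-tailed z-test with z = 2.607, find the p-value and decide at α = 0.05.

p = P(Z > 2.607) = 1 - Φ(2.607) ≈ 0.0046. Since p < 0.05, reject H₀ (significant) at α = 0.05.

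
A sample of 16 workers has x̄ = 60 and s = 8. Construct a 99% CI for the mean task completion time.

CI = x̄ ± t*(s/√n) = 60 ± 2.947(8/√16) = (54.11, 65.89)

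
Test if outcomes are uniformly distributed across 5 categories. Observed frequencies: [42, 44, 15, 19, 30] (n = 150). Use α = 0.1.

Expected = 30 each. χ² = Σ(O-E)²/E = 22.867. df = 4, critical value = 7.779. Reject H₀.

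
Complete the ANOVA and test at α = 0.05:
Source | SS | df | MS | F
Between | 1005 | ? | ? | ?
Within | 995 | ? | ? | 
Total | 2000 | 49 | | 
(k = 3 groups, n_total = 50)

df_between = 2, df_within = 47. MS_between = 502.5, MS_within = 21.17. F = 23.736, F_crit ≈ 3.195. Reject H₀.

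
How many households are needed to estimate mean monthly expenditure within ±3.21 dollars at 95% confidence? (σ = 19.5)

n = (z*σ/E)² = (1.96×19.5/3.21)² = 141.8 → n = 142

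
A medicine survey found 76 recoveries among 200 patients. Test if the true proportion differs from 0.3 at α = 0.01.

p̂ = 0.38, p₀ = 0.3. z = (p̂ - p₀)/√(p₀(1-p₀)/n) = 2.469. Critical: ±2.576. Fail to reject H₀.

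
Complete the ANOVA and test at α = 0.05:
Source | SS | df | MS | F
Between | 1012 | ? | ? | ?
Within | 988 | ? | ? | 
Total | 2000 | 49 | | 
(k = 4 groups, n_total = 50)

df_between = 3, df_within = 46. MS_between = 337.33, MS_within = 21.48. F = 15.706, F_crit ≈ 2.807. Reject H₀.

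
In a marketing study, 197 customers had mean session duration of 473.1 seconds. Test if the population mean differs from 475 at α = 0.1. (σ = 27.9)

z = (x̄ - μ₀)/(σ/√n) = (473.1 - 475)/(27.9/√197) = -0.956. Critical value: ±1.645. Since |-0.956| ≤ 1.645, Fail to reject H₀.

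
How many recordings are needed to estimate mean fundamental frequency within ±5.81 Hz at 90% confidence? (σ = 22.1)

n = (z*σ/E)² = (1.645×22.1/5.81)² = 39.2 → n = 40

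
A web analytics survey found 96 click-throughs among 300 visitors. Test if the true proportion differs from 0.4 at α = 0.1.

p̂ = 0.32, p₀ = 0.4. z = (p̂ - p₀)/√(p₀(1-p₀)/n) = -2.828. Critical: ±1.645. Reject H₀.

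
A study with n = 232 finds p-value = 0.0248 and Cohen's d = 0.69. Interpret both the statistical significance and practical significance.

Statistically significant (p = 0.0248 < 0.05). Cohen's d = 0.69 indicates a medium effect size. Both statistical and practical significance should be considered.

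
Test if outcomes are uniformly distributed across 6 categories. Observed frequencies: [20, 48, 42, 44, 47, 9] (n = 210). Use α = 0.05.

Expected = 35 each. χ² = Σ(O-E)²/E = 38.4. df = 5, critical value = 11.07. Reject H₀.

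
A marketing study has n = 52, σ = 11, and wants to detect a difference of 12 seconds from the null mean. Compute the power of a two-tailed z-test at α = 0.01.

SE = σ/√n = 11/√52 = 1.525. Non-centrality λ = d/SE = 12/1.525 = 7.867. Power ≈ Φ(λ - z_{α/2}) = Φ(7.867 - 2.576) = Φ(5.291) = 1.0.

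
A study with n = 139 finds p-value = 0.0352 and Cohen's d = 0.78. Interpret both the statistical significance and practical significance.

Statistically significant (p = 0.0352 < 0.05). Cohen's d = 0.78 indicates a medium effect size. Both statistical and practical significance should be considered.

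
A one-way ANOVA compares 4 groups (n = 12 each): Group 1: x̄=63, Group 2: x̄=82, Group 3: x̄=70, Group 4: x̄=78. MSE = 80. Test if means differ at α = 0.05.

Grand mean = 73.25. SS_between = 2577.0, MS_between = 859.0. F = 10.738, F_crit ≈ 2.816. Reject H₀.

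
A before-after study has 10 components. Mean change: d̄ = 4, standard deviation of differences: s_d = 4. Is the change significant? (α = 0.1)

t = d̄/(s_d/√n) = 4/(4/√10) = 3.162. df = 9, critical t = ±1.833. Reject H₀.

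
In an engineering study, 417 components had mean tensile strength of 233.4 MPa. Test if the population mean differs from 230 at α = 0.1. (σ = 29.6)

z = (x̄ - μ₀)/(σ/√n) = (233.4 - 230)/(29.6/√417) = 2.346. Critical value: ±1.645. Since |2.346| > 1.645, Reject H₀.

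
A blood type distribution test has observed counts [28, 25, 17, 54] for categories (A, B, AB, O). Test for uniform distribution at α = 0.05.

Expected = 31 each. χ² = Σ(O-E)²/E = 24.839. df = 3, critical value = 7.815. Reject H₀.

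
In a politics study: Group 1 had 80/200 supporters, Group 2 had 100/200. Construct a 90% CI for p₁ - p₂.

p̂₁ = 0.4, p̂₂ = 0.5. Difference = -0.1. CI = (-0.181, -0.019)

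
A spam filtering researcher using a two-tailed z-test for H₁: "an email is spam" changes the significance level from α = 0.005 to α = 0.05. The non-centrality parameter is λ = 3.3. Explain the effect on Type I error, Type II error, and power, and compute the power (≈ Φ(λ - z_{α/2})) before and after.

Increasing α from 0.005 to 0.05:
• Type I error rate increases (α is the Type I rate by definition).
• Critical value moves from z_{α/2} = 2.807 to 1.96, so power = Φ(λ - z_{α/2}) goes from Φ(3.3 - 2.807) = 0.689 to Φ(3.3 - 1.96) = 0.91.
• Type II error rate β = 1 - power therefore decreases (0.311 → 0.09).
Appropriate when false negatives are costly — here, a spam email lands in the inbox.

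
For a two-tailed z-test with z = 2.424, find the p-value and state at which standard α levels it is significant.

p = 2·P(Z > |2.424|) = 2·(1 - Φ(2.424)) ≈ 0.0154. Significant at α = 0.1; Significant at α = 0.05.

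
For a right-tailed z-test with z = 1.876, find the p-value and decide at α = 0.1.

p = P(Z > 1.876) = 1 - Φ(1.876) ≈ 0.0303. Since p < 0.1, reject H₀ (significant) at α = 0.1.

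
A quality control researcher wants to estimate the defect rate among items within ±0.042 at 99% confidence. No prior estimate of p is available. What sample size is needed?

Conservative approach: use p = 0.5 (maximizes p(1-p) = 0.25). n = z²(0.25)/E² = 2.576²×0.25/0.042² = 940.4 → n = 941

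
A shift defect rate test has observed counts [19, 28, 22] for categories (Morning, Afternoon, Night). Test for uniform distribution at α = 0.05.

Expected = 23 each. χ² = Σ(O-E)²/E = 1.826. df = 2, critical value = 5.991. Fail to reject H₀.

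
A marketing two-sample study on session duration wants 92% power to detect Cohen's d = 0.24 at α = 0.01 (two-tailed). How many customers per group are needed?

z_{α/2} = 2.576, z_β = Φ⁻¹(0.92) = 1.405. For small effect (d = 0.24): n per group = 2(z_{α/2} + z_β)²/d² = 2(2.576 + 1.405)²/0.24² = 550.3 → 551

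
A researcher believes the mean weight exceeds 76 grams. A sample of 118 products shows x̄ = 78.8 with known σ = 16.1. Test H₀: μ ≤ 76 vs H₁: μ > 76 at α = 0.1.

z = 1.889. Critical value: 1.28. Reject H₀.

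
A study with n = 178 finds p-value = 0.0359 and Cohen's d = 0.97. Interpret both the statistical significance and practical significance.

Statistically significant (p = 0.0359 < 0.05). Cohen's d = 0.97 indicates a large effect size. Both statistical and practical significance should be considered.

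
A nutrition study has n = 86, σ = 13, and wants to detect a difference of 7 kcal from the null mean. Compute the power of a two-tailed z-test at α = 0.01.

SE = σ/√n = 13/√86 = 1.402. Non-centrality λ = d/SE = 7/1.402 = 4.993. Power ≈ Φ(λ - z_{α/2}) = Φ(4.993 - 2.576) = Φ(2.417) = 0.992.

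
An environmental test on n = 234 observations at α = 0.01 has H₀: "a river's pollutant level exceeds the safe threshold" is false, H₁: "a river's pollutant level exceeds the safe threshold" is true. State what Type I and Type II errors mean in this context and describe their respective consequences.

Type I (false positive): concluding that a river's pollutant level exceeds the safe threshold when it is not — shutting down a compliant factory unnecessarily. Type II (false negative): failing to conclude that a river's pollutant level exceeds the safe threshold when it is — allowing unsafe pollution to continue. Which is costlier depends on domain priorities and is a judgement call rather than a statistical fact.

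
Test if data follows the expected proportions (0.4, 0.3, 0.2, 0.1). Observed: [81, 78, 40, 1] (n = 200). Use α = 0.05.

Expected: [80.0, 60.0, 40.0, 20.0]. χ² = 23.463. df = 3, critical = 7.815. Reject H₀.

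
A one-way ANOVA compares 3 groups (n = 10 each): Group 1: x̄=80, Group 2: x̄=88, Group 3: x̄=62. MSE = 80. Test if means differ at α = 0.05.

Grand mean = 76.67. SS_between = 3546.67, MS_between = 1773.33. F = 22.167, F_crit ≈ 3.354. Reject H₀.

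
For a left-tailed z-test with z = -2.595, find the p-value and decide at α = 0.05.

p = P(Z < -2.595) = Φ(-2.595) ≈ 0.0047. Since p < 0.05, reject H₀ (significant) at α = 0.05.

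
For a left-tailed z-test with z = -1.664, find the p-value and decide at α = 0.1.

p = P(Z < -1.664) = Φ(-1.664) ≈ 0.0481. Since p < 0.1, reject H₀ (significant) at α = 0.1.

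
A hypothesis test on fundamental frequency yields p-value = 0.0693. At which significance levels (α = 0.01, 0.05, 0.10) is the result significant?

p = 0.0693. Significant at: α = 0.1.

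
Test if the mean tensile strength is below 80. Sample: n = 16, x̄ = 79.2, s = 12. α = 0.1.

t = (79.2 - 80)/(12/√16) = -0.267, df = 15. Critical t = -1.341. Fail to reject H₀.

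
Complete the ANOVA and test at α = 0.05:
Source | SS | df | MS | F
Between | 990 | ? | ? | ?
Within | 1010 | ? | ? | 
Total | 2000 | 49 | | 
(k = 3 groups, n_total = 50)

df_between = 2, df_within = 47. MS_between = 495.0, MS_within = 21.49. F = 23.035, F_crit ≈ 3.195. Reject H₀.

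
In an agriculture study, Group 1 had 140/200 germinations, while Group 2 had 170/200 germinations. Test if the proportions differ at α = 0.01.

p̂₁ = 0.7, p̂₂ = 0.85, pooled p̂ = 0.775. z = -3.592. Critical: ±2.576. Reject H₀.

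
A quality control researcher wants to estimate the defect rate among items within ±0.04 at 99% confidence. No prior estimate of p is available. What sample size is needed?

Conservative approach: use p = 0.5 (maximizes p(1-p) = 0.25). n = z²(0.25)/E² = 2.576²×0.25/0.04² = 1036.8 → n = 1037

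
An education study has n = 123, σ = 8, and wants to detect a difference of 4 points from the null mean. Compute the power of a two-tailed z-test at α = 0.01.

SE = σ/√n = 8/√123 = 0.721. Non-centrality λ = d/SE = 4/0.721 = 5.545. Power ≈ Φ(λ - z_{α/2}) = Φ(5.545 - 2.576) = Φ(2.969) = 0.999.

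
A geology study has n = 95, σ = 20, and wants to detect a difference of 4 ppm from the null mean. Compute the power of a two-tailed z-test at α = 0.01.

SE = σ/√n = 20/√95 = 2.052. Non-centrality λ = d/SE = 4/2.052 = 1.949. Power ≈ Φ(λ - z_{α/2}) = Φ(1.949 - 2.576) = Φ(-0.627) = 0.265.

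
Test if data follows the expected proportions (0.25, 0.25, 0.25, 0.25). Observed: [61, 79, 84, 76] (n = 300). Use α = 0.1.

Expected: [75.0, 75.0, 75.0, 75.0]. χ² = 3.92. df = 3, critical = 6.251. Fail to reject H₀.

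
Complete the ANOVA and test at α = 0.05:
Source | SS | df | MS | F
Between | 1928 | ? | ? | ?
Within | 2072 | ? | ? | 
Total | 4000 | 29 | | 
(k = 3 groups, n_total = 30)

df_between = 2, df_within = 27. MS_between = 964.0, MS_within = 76.74. F = 12.562, F_crit ≈ 3.354. Reject H₀.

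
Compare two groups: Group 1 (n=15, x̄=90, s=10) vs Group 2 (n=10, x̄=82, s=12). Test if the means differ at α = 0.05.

Pooled sp = 10.83. t = 1.81, df = 23. Critical t = ±2.069. Fail to reject H₀.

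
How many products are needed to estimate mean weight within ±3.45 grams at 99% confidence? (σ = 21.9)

n = (z*σ/E)² = (2.576×21.9/3.45)² = 267.4 → n = 268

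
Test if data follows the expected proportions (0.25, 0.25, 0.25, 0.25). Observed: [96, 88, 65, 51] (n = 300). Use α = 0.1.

Expected: [75.0, 75.0, 75.0, 75.0]. χ² = 17.147. df = 3, critical = 6.251. Reject H₀.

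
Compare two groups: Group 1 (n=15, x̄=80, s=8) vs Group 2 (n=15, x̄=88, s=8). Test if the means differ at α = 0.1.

Pooled sp = 8.0. t = -2.739, df = 28. Critical t = ±1.701. Reject H₀.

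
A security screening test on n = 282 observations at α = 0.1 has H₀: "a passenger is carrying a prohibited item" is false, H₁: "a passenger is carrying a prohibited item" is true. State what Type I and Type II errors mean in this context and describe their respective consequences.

Type I (false positive): concluding that a passenger is carrying a prohibited item when it is not — detaining an innocent passenger — delay and inconvenience. Type II (false negative): failing to conclude that a passenger is carrying a prohibited item when it is — letting a prohibited item through — security breach. Which is costlier depends on domain priorities and is a judgement call rather than a statistical fact.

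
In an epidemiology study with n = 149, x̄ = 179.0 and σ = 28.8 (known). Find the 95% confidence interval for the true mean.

CI = x̄ ± z*(σ/√n) = 179.0 ± 1.96(28.8/√149) = 179.0 ± 4.62 = (174.38, 183.62)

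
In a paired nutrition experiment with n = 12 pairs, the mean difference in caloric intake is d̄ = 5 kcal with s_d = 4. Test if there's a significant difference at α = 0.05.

t = d̄/(s_d/√n) = 5/(4/√12) = 4.33. df = 11, critical t = ±2.201. Reject H₀.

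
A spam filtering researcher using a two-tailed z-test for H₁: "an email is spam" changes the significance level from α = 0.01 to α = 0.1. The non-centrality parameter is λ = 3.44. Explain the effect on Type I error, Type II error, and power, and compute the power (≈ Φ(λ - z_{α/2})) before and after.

Increasing α from 0.01 to 0.1:
• Type I error rate increases (α is the Type I rate by definition).
• Critical value moves from z_{α/2} = 2.576 to 1.645, so power = Φ(λ - z_{α/2}) goes from Φ(3.44 - 2.576) = 0.806 to Φ(3.44 - 1.645) = 0.964.
• Type II error rate β = 1 - power therefore decreases (0.194 → 0.036).
Appropriate when false negatives are costly — here, a spam email lands in the inbox.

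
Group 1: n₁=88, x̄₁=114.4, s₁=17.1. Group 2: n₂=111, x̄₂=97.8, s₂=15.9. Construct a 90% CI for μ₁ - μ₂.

Difference = 16.6. SE = √(17.1²/88 + 15.9²/111) = 2.367. CI = (12.71, 20.49)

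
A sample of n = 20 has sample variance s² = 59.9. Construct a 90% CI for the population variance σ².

df = 19. χ²_{0.05} = 30.144, χ²_{0.95} = 10.117. CI for σ² = ((n-1)s²/χ²_{α/2}, (n-1)s²/χ²_{1-α/2}) = (19·59.9/30.144, 19·59.9/10.117) = (37.76, 112.49)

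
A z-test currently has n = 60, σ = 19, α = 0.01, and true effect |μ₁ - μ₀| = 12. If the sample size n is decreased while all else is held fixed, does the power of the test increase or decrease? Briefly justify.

Power decreases: a smaller n inflates the standard error σ/√n, pulling the sampling distribution under H₁ back toward the critical value.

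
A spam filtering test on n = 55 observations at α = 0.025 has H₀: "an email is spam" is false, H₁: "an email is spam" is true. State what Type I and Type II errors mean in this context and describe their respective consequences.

Type I (false positive): concluding that an email is spam when it is not — a legitimate email is sent to the spam folder and the user misses it. Type II (false negative): failing to conclude that an email is spam when it is — a spam email lands in the inbox. Which is costlier depends on domain priorities and is a judgement call rather than a statistical fact.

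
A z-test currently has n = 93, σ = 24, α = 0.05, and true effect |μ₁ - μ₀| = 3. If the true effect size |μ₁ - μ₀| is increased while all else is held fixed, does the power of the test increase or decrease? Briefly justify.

Power increases: a larger true effect increases the non-centrality λ = |μ₁ - μ₀|/(σ/√n).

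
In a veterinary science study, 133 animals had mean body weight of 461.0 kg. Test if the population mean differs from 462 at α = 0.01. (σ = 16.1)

z = (x̄ - μ₀)/(σ/√n) = (461.0 - 462)/(16.1/√133) = -0.716. Critical value: ±2.576. Since |-0.716| ≤ 2.576, Fail to reject H₀.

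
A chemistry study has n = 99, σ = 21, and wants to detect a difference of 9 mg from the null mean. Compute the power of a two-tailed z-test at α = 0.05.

SE = σ/√n = 21/√99 = 2.111. Non-centrality λ = d/SE = 9/2.111 = 4.264. Power ≈ Φ(λ - z_{α/2}) = Φ(4.264 - 1.96) = Φ(2.304) = 0.989.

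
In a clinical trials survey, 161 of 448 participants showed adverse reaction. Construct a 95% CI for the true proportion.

p̂ = 0.359. CI = p̂ ± z*√(p̂(1-p̂)/n) = (0.315, 0.404)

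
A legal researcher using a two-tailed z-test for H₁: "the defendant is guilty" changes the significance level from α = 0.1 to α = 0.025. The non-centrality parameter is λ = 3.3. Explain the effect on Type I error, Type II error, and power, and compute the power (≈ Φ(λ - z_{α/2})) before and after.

Decreasing α from 0.1 to 0.025:
• Type I error rate decreases (α is the Type I rate by definition).
• Critical value moves from z_{α/2} = 1.645 to 2.241, so power = Φ(λ - z_{α/2}) goes from Φ(3.3 - 1.645) = 0.951 to Φ(3.3 - 2.241) = 0.855.
• Type II error rate β = 1 - power therefore increases (0.049 → 0.145).
Appropriate when false positives are costly — here, convicting an innocent person.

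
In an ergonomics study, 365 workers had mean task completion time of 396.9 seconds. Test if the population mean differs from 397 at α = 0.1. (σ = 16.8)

z = (x̄ - μ₀)/(σ/√n) = (396.9 - 397)/(16.8/√365) = -0.114. Critical value: ±1.645. Since |-0.114| ≤ 1.645, Fail to reject H₀.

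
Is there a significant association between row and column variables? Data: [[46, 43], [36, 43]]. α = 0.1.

χ² = 0.626. df = 1, critical = 2.706. Fail to reject H₀. No evidence of dependence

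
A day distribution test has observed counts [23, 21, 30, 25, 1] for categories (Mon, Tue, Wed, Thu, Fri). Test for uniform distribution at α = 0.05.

Expected = 20 each. χ² = Σ(O-E)²/E = 24.8. df = 4, critical value = 9.488. Reject H₀.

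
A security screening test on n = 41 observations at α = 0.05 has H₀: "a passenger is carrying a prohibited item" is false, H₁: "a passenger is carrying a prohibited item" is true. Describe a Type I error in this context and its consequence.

Type I error: rejecting H₀ when it is true — concluding that a passenger is carrying a prohibited item when in fact it is not. Consequence: detaining an innocent passenger — delay and inconvenience.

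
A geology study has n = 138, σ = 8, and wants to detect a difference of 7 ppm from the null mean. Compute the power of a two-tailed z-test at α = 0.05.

SE = σ/√n = 8/√138 = 0.681. Non-centrality λ = d/SE = 7/0.681 = 10.279. Power ≈ Φ(λ - z_{α/2}) = Φ(10.279 - 1.96) = Φ(8.319) = 1.0.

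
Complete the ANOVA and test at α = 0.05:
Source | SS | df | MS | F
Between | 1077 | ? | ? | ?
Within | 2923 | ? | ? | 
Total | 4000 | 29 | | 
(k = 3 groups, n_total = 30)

df_between = 2, df_within = 27. MS_between = 538.5, MS_within = 108.26. F = 4.974, F_crit ≈ 3.354. Reject H₀.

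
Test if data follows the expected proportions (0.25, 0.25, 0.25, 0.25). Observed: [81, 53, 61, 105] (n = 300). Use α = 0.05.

Expected: [75.0, 75.0, 75.0, 75.0]. χ² = 21.547. df = 3, critical = 7.815. Reject H₀.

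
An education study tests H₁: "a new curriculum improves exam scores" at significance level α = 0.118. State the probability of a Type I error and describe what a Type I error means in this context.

P(Type I error) = α = 0.118. A Type I error is rejecting H₀ when H₀ is actually true (false positive) — here, concluding that a new curriculum improves exam scores when in fact this is not the case. Consequence: adopting a curriculum that gives no real benefit — disruption for nothing.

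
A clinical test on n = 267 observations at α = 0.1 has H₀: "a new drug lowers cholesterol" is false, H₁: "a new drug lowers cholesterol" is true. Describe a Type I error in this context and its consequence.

Type I error: rejecting H₀ when it is true — concluding that a new drug lowers cholesterol when in fact it is not. Consequence: approving an ineffective drug — patients take a useless medication and may skip effective alternatives.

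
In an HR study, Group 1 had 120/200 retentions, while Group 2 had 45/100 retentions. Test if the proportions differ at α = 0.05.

p̂₁ = 0.6, p̂₂ = 0.45, pooled p̂ = 0.55. z = 2.462. Critical: ±1.96. Reject H₀.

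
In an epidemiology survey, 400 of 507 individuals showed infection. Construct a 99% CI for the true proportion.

p̂ = 0.789. CI = p̂ ± z*√(p̂(1-p̂)/n) = (0.742, 0.836)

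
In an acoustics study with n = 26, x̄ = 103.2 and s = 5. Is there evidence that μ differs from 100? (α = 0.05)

t = (x̄ - μ₀)/(s/√n) = (103.2 - 100)/(5/√26) = 3.263. df = 25, critical t = ±2.06. Reject H₀.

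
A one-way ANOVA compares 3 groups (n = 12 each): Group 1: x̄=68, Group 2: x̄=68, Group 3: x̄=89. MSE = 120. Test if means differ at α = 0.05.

Grand mean = 75.0. SS_between = 3528.0, MS_between = 1764.0. F = 14.7, F_crit ≈ 3.285. Reject H₀.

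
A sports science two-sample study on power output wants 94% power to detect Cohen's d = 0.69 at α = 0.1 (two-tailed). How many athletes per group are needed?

z_{α/2} = 1.645, z_β = Φ⁻¹(0.94) = 1.555. For medium effect (d = 0.69): n per group = 2(z_{α/2} + z_β)²/d² = 2(1.645 + 1.555)²/0.69² = 43.02 → 44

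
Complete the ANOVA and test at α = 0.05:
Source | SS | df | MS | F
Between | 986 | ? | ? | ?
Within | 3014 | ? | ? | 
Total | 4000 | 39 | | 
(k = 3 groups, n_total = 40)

df_between = 2, df_within = 37. MS_between = 493.0, MS_within = 81.46. F = 6.052, F_crit ≈ 3.252. Reject H₀.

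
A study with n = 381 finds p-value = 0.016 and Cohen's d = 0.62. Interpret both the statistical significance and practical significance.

Statistically significant (p = 0.016 < 0.05). Cohen's d = 0.62 indicates a medium effect size. Both statistical and practical significance should be considered.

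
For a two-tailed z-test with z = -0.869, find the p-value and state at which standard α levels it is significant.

p = 2·P(Z > |-0.869|) = 2·(1 - Φ(0.869)) ≈ 0.3848. Not significant at any standard level.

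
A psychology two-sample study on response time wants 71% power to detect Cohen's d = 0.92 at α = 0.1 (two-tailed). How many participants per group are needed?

z_{α/2} = 1.645, z_β = Φ⁻¹(0.71) = 0.553. For large effect (d = 0.92): n per group = 2(z_{α/2} + z_β)²/d² = 2(1.645 + 0.553)²/0.92² = 11.4 → 12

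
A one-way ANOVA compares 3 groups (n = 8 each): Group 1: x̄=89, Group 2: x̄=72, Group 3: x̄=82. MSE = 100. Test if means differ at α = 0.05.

Grand mean = 81.0. SS_between = 1168.0, MS_between = 584.0. F = 5.84, F_crit ≈ 3.467. Reject H₀.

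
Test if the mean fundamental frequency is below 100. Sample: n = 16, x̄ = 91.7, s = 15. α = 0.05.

t = (91.7 - 100)/(15/√16) = -2.213, df = 15. Critical t = -1.753. Reject H₀.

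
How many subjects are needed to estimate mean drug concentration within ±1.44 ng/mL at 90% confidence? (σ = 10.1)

n = (z*σ/E)² = (1.645×10.1/1.44)² = 133.1 → n = 134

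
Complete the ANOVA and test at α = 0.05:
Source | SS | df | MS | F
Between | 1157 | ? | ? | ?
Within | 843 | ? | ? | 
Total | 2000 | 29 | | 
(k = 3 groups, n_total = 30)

df_between = 2, df_within = 27. MS_between = 578.5, MS_within = 31.22. F = 18.528, F_crit ≈ 3.354. Reject H₀.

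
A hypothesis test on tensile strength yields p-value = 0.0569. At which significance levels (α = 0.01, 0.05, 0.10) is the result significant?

p = 0.0569. Significant at: α = 0.1.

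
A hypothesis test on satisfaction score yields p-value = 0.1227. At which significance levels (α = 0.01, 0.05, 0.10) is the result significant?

p = 0.1227. Not significant at any of the given levels.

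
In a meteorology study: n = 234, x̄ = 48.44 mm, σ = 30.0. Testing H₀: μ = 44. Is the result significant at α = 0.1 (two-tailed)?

z = (48.44 - 44)/(30.0/√234) = 2.264. Since |z| > 1.645, significant at α = 0.1.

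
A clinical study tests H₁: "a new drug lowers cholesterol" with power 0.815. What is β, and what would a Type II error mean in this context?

β = 1 - power = 1 - 0.815 = 0.185. A Type II error is failing to reject H₀ when H₀ is false (false negative) — here, failing to conclude that a new drug lowers cholesterol when in fact it is true. Consequence: shelving an effective drug — patients miss out on a treatment that would have helped.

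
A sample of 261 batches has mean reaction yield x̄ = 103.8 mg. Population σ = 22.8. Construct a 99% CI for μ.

CI = x̄ ± z*(σ/√n) = 103.8 ± 2.576(22.8/√261) = 103.8 ± 3.64 = (100.16, 107.44)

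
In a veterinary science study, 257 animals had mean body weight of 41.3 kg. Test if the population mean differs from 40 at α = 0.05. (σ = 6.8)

z = (x̄ - μ₀)/(σ/√n) = (41.3 - 40)/(6.8/√257) = 3.065. Critical value: ±1.96. Since |3.065| > 1.96, Reject H₀.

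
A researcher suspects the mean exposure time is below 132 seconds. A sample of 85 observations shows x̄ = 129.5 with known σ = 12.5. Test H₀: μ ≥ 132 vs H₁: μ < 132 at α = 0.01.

z = -1.844. Critical value: -2.33. Fail to reject H₀.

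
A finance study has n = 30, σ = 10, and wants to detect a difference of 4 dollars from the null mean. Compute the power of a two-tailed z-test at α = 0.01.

SE = σ/√n = 10/√30 = 1.826. Non-centrality λ = d/SE = 4/1.826 = 2.191. Power ≈ Φ(λ - z_{α/2}) = Φ(2.191 - 2.576) = Φ(-0.385) = 0.35.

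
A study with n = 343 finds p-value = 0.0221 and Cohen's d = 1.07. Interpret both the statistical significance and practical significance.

Statistically significant (p = 0.0221 < 0.05). Cohen's d = 1.07 indicates a large effect size. Both statistical and practical significance should be considered.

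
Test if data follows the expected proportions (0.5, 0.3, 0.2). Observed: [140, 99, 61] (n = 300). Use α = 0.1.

Expected: [150.0, 90.0, 60.0]. χ² = 1.583. df = 2, critical = 4.605. Fail to reject H₀.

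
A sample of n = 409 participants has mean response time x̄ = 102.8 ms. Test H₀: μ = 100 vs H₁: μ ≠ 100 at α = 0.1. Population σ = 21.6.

z = (x̄ - μ₀)/(σ/√n) = (102.8 - 100)/(21.6/√409) = 2.622. Critical value: ±1.645. Since |2.622| > 1.645, Reject H₀.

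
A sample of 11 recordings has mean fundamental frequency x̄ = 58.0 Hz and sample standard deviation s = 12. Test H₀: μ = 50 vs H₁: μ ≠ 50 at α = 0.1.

t = (x̄ - μ₀)/(s/√n) = (58.0 - 50)/(12/√11) = 2.211. df = 10, critical t = ±1.812. Reject H₀.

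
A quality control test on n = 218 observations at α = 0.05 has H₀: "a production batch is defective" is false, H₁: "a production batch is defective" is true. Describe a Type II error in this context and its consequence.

Type II error: failing to reject H₀ when it is false — concluding that a production batch is defective is not supported when in fact it is. Consequence: shipping a defective batch — faulty products reach customers.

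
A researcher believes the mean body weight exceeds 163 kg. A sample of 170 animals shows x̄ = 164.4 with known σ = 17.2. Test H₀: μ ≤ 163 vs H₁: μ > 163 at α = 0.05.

z = 1.061. Critical value: 1.645. Fail to reject H₀.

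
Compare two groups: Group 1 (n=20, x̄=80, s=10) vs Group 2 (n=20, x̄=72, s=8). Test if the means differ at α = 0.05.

Pooled sp = 9.06. t = 2.794, df = 38. Critical t = ±2.024. Reject H₀.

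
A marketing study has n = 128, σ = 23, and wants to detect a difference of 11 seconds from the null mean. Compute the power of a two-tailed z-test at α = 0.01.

SE = σ/√n = 23/√128 = 2.033. Non-centrality λ = d/SE = 11/2.033 = 5.411. Power ≈ Φ(λ - z_{α/2}) = Φ(5.411 - 2.576) = Φ(2.835) = 0.998.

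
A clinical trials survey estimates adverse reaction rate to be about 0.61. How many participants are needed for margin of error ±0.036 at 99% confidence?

n = z²p(1-p)/E² = 2.576²×0.61×0.39/0.036² = 1218.1 → n = 1219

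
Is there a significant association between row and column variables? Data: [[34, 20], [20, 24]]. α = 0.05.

χ² = 3.004. df = 1, critical = 3.841. Fail to reject H₀. No evidence of dependence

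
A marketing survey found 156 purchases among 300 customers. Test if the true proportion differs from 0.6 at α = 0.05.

p̂ = 0.52, p₀ = 0.6. z = (p̂ - p₀)/√(p₀(1-p₀)/n) = -2.828. Critical: ±1.96. Reject H₀.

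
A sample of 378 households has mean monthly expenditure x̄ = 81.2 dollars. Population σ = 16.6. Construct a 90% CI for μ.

CI = x̄ ± z*(σ/√n) = 81.2 ± 1.645(16.6/√378) = 81.2 ± 1.4 = (79.8, 82.6)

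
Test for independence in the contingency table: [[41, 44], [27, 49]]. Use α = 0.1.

χ² = 2.656. df = 1, critical = 2.706. Fail to reject H₀. No evidence of dependence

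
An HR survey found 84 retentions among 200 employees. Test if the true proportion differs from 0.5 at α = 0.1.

p̂ = 0.42, p₀ = 0.5. z = (p̂ - p₀)/√(p₀(1-p₀)/n) = -2.263. Critical: ±1.645. Reject H₀.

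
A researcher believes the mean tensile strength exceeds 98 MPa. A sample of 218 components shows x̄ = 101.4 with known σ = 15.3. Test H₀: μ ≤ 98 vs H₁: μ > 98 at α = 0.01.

z = 3.281. Critical value: 2.33. Reject H₀.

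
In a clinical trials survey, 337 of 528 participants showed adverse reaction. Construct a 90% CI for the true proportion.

p̂ = 0.638. CI = p̂ ± z*√(p̂(1-p̂)/n) = (0.604, 0.673)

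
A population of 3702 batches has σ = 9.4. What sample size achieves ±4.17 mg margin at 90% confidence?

Without FPC: n₀ = (1.645×9.4/4.17)² = 13.75. With FPC: n = n₀N/(n₀+N-1) = 13.7 → n = 14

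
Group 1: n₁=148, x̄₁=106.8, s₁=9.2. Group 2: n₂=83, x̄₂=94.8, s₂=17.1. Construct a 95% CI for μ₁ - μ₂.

Difference = 12.0. SE = √(9.2²/148 + 17.1²/83) = 2.024. CI = (8.03, 15.97)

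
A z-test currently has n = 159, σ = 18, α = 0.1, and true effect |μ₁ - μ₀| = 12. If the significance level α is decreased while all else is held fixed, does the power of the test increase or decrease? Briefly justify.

Power decreases: a smaller α raises the critical value, so less of the H₁ sampling distribution falls in the rejection region.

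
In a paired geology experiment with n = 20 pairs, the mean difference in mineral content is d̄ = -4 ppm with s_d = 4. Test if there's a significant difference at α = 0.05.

t = d̄/(s_d/√n) = -4/(4/√20) = -4.472. df = 19, critical t = ±2.093. Reject H₀.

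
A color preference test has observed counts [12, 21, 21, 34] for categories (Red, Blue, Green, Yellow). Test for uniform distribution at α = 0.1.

Expected = 22 each. χ² = Σ(O-E)²/E = 11.182. df = 3, critical value = 6.251. Reject H₀.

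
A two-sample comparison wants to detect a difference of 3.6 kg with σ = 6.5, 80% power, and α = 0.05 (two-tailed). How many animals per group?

n per group = 2(z_α/2 + z_β)²σ²/d² = 2×(1.96 + 0.84)²×6.5²/3.6² = 51.1 → n = 52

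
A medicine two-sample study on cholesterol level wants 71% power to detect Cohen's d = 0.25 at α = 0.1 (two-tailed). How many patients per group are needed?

z_{α/2} = 1.645, z_β = Φ⁻¹(0.71) = 0.553. For small effect (d = 0.25): n per group = 2(z_{α/2} + z_β)²/d² = 2(1.645 + 0.553)²/0.25² = 154.6 → 155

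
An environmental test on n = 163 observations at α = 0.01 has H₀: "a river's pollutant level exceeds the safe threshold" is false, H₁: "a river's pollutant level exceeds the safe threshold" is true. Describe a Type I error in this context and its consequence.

Type I error: rejecting H₀ when it is true — concluding that a river's pollutant level exceeds the safe threshold when in fact it is not. Consequence: shutting down a compliant factory unnecessarily.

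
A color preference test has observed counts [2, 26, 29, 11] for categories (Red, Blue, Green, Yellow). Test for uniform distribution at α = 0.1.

Expected = 17 each. χ² = Σ(O-E)²/E = 28.588. df = 3, critical value = 6.251. Reject H₀.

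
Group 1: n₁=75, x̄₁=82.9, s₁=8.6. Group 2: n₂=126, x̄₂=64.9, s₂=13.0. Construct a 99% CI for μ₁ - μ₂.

Difference = 18.0. SE = √(8.6²/75 + 13.0²/126) = 1.526. CI = (14.07, 21.93)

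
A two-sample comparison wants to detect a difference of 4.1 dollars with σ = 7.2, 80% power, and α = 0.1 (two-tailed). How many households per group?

n per group = 2(z_α/2 + z_β)²σ²/d² = 2×(1.645 + 0.84)²×7.2²/4.1² = 38.1 → n = 39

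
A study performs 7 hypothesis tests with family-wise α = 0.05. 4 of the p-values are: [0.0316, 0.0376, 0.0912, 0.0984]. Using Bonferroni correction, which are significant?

Bonferroni α = 0.05/7 = 0.00714. None of the given p-values are significant.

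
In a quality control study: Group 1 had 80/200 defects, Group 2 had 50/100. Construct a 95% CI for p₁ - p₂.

p̂₁ = 0.4, p̂₂ = 0.5. Difference = -0.1. CI = (-0.219, 0.019)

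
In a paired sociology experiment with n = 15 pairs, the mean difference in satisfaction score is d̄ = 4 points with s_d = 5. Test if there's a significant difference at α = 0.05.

t = d̄/(s_d/√n) = 4/(5/√15) = 3.098. df = 14, critical t = ±2.145. Reject H₀.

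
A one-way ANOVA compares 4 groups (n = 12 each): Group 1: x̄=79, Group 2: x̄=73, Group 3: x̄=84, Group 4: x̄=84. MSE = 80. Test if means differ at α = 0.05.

Grand mean = 80.0. SS_between = 984.0, MS_between = 328.0. F = 4.1, F_crit ≈ 2.816. Reject H₀.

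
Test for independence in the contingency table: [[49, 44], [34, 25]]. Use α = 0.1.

χ² = 0.355. df = 1, critical = 2.706. Fail to reject H₀. No evidence of dependence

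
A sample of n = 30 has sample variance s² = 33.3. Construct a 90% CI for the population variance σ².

df = 29. χ²_{0.05} = 42.557, χ²_{0.95} = 17.708. CI for σ² = ((n-1)s²/χ²_{α/2}, (n-1)s²/χ²_{1-α/2}) = (29·33.3/42.557, 29·33.3/17.708) = (22.69, 54.53)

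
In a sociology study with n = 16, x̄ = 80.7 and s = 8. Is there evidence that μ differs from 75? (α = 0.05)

t = (x̄ - μ₀)/(s/√n) = (80.7 - 75)/(8/√16) = 2.85. df = 15, critical t = ±2.131. Reject H₀.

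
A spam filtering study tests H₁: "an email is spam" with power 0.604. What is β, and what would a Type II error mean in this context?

β = 1 - power = 1 - 0.604 = 0.396. A Type II error is failing to reject H₀ when H₀ is false (false negative) — here, failing to conclude that an email is spam when in fact it is true. Consequence: a spam email lands in the inbox.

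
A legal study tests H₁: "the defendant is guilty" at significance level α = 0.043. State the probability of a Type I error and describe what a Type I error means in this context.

P(Type I error) = α = 0.043. A Type I error is rejecting H₀ when H₀ is actually true (false positive) — here, concluding that the defendant is guilty when in fact this is not the case. Consequence: convicting an innocent person.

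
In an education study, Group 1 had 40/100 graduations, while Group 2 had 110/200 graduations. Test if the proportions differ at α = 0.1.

p̂₁ = 0.4, p̂₂ = 0.55, pooled p̂ = 0.5. z = -2.449. Critical: ±1.645. Reject H₀.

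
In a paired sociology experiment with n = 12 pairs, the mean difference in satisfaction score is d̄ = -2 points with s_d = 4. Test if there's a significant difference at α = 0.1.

t = d̄/(s_d/√n) = -2/(4/√12) = -1.732. df = 11, critical t = ±1.796. Fail to reject H₀.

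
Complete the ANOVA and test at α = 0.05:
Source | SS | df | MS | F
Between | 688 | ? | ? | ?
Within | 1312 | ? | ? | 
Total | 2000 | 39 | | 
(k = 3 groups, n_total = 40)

df_between = 2, df_within = 37. MS_between = 344.0, MS_within = 35.46. F = 9.701, F_crit ≈ 3.252. Reject H₀.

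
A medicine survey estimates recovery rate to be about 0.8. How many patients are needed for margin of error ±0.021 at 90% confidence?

n = z²p(1-p)/E² = 1.645²×0.8×0.2/0.021² = 981.8 → n = 982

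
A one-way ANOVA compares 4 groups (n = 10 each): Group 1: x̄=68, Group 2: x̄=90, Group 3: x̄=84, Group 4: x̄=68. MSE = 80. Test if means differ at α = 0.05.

Grand mean = 77.5. SS_between = 3790.0, MS_between = 1263.33. F = 15.792, F_crit ≈ 2.866. Reject H₀.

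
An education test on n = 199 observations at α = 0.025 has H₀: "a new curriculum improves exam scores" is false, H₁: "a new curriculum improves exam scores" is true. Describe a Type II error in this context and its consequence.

Type II error: failing to reject H₀ when it is false — concluding that a new curriculum improves exam scores is not supported when in fact it is. Consequence: keeping the old curriculum when the new one would have helped students.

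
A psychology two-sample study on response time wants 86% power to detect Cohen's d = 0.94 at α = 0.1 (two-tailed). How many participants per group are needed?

z_{α/2} = 1.645, z_β = Φ⁻¹(0.86) = 1.08. For large effect (d = 0.94): n per group = 2(z_{α/2} + z_β)²/d² = 2(1.645 + 1.08)²/0.94² = 16.8 → 17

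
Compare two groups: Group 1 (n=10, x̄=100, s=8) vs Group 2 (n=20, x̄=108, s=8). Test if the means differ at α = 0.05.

Pooled sp = 8.0. t = -2.582, df = 28. Critical t = ±2.048. Reject H₀.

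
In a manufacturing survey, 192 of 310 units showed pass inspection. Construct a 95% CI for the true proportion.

p̂ = 0.619. CI = p̂ ± z*√(p̂(1-p̂)/n) = (0.565, 0.673)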